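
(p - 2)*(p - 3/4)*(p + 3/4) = p^3 - 2*p^2 - 9*p/16 + 9/8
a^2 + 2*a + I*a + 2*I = (a + 2)*(a + I)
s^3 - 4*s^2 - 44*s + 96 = (s - 8)*(s - 2)*(s + 6)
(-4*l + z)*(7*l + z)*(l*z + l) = -28*l^3*z - 28*l^3 + 3*l^2*z^2 + 3*l^2*z + l*z^3 + l*z^2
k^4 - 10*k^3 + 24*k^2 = k^2*(k - 6)*(k - 4)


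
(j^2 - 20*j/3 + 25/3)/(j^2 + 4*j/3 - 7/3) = (3*j^2 - 20*j + 25)/(3*j^2 + 4*j - 7)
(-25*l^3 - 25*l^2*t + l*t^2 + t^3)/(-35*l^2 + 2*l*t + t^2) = (5*l^2 + 6*l*t + t^2)/(7*l + t)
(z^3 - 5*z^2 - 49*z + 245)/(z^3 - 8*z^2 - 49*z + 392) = (z - 5)/(z - 8)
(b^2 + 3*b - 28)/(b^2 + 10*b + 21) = (b - 4)/(b + 3)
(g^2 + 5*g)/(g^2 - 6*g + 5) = g*(g + 5)/(g^2 - 6*g + 5)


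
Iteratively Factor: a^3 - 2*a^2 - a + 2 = (a + 1)*(a^2 - 3*a + 2) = (a - 1)*(a + 1)*(a - 2)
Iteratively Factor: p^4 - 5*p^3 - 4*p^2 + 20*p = (p - 5)*(p^3 - 4*p) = p*(p - 5)*(p^2 - 4) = p*(p - 5)*(p + 2)*(p - 2)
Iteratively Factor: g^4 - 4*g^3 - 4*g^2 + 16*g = (g + 2)*(g^3 - 6*g^2 + 8*g) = (g - 2)*(g + 2)*(g^2 - 4*g) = (g - 4)*(g - 2)*(g + 2)*(g)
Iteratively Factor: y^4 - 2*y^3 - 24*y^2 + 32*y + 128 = (y - 4)*(y^3 + 2*y^2 - 16*y - 32) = (y - 4)*(y + 2)*(y^2 - 16) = (y - 4)^2*(y + 2)*(y + 4)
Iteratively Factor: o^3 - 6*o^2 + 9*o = (o - 3)*(o^2 - 3*o) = o*(o - 3)*(o - 3)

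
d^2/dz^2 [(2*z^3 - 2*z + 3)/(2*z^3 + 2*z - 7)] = 8*(-12*z^5 + 60*z^4 + 4*z^3 - 54*z^2 + 105*z - 4)/(8*z^9 + 24*z^7 - 84*z^6 + 24*z^5 - 168*z^4 + 302*z^3 - 84*z^2 + 294*z - 343)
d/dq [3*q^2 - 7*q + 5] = 6*q - 7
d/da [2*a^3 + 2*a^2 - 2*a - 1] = 6*a^2 + 4*a - 2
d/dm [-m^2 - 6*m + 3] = -2*m - 6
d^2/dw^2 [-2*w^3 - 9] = -12*w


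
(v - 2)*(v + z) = v^2 + v*z - 2*v - 2*z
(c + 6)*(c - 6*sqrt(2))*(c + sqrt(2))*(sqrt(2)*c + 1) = sqrt(2)*c^4 - 9*c^3 + 6*sqrt(2)*c^3 - 54*c^2 - 17*sqrt(2)*c^2 - 102*sqrt(2)*c - 12*c - 72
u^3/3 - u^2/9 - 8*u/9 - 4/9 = (u/3 + 1/3)*(u - 2)*(u + 2/3)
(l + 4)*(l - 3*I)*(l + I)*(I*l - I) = I*l^4 + 2*l^3 + 3*I*l^3 + 6*l^2 - I*l^2 - 8*l + 9*I*l - 12*I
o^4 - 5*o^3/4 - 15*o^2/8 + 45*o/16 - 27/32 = (o - 3/2)*(o - 3/4)*(o - 1/2)*(o + 3/2)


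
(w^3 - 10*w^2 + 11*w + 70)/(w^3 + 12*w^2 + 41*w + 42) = (w^2 - 12*w + 35)/(w^2 + 10*w + 21)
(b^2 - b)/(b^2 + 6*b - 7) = b/(b + 7)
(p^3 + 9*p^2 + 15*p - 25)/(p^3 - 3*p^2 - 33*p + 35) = (p + 5)/(p - 7)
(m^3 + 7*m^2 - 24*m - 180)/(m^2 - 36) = (m^2 + m - 30)/(m - 6)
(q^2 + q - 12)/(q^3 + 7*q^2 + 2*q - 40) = (q - 3)/(q^2 + 3*q - 10)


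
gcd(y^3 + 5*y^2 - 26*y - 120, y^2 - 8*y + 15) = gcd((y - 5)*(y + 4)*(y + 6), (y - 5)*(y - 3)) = y - 5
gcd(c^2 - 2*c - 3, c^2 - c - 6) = c - 3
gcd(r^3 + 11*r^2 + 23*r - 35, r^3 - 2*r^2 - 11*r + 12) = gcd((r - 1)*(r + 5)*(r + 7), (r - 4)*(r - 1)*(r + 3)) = r - 1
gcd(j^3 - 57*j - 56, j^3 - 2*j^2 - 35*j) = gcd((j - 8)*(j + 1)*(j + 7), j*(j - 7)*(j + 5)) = 1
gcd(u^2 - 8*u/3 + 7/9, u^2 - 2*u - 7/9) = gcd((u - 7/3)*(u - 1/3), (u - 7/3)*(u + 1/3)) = u - 7/3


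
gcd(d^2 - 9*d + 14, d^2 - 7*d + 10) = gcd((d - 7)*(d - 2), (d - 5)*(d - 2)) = d - 2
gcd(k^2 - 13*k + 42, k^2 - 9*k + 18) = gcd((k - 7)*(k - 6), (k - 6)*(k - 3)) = k - 6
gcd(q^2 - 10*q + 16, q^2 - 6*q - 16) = q - 8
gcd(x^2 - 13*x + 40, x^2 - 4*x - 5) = x - 5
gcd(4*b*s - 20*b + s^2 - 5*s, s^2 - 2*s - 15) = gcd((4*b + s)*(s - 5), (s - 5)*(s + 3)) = s - 5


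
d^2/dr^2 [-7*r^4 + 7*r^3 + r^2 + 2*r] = -84*r^2 + 42*r + 2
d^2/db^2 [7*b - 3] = 0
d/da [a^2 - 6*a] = 2*a - 6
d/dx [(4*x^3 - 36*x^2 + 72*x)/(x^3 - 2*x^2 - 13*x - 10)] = 4*(7*x^4 - 62*x^3 + 123*x^2 + 180*x - 180)/(x^6 - 4*x^5 - 22*x^4 + 32*x^3 + 209*x^2 + 260*x + 100)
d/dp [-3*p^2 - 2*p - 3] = -6*p - 2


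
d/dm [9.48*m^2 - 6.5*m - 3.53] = 18.96*m - 6.5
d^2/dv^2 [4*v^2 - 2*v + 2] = 8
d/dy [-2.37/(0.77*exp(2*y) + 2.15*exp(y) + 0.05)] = (3.6498*exp(y) + 5.0955)*exp(y)/(0.77*exp(2*y) + 2.15*exp(y) + 0.05)^2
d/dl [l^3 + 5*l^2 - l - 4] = 3*l^2 + 10*l - 1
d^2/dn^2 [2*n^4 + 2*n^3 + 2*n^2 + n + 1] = 24*n^2 + 12*n + 4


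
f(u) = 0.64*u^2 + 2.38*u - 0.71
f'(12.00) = 17.74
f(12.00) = 120.01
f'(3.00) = 6.22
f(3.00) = 12.19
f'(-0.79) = 1.37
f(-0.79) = -2.19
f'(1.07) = 3.75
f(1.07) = 2.57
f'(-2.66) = -1.02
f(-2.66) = -2.51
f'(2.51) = 5.59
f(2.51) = 9.30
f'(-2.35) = -0.63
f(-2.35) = -2.77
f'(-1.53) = 0.42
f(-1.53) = -2.85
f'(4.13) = 7.67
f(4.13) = 20.04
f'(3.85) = 7.31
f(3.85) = 17.94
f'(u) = 1.28*u + 2.38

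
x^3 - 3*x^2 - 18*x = x*(x - 6)*(x + 3)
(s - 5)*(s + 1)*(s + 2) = s^3 - 2*s^2 - 13*s - 10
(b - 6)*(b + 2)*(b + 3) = b^3 - b^2 - 24*b - 36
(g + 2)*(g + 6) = g^2 + 8*g + 12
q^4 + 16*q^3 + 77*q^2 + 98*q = q*(q + 2)*(q + 7)^2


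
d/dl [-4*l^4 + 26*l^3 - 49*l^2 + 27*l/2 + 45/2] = -16*l^3 + 78*l^2 - 98*l + 27/2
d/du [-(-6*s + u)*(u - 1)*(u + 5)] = 12*s*u + 24*s - 3*u^2 - 8*u + 5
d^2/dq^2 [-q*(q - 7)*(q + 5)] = 4 - 6*q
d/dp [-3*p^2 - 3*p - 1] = -6*p - 3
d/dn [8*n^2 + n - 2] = 16*n + 1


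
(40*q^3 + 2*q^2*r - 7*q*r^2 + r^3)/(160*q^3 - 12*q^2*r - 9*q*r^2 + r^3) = (8*q^2 + 2*q*r - r^2)/(32*q^2 + 4*q*r - r^2)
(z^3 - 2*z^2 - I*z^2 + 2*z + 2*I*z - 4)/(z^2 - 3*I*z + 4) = (z^2 - 2*z*(1 + I) + 4*I)/(z - 4*I)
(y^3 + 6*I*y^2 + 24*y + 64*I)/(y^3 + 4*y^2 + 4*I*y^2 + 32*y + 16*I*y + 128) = (y + 2*I)/(y + 4)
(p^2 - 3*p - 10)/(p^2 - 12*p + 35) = (p + 2)/(p - 7)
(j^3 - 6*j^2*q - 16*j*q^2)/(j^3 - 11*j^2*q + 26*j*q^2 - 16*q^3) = j*(j + 2*q)/(j^2 - 3*j*q + 2*q^2)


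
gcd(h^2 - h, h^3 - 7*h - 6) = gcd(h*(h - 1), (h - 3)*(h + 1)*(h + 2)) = 1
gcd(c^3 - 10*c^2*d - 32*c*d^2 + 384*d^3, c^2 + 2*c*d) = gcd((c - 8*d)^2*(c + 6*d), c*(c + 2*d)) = 1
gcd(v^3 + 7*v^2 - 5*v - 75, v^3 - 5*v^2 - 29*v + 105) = v^2 + 2*v - 15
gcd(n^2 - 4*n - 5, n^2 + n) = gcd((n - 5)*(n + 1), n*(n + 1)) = n + 1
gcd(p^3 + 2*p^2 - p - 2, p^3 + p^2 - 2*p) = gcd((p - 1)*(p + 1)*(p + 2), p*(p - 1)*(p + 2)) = p^2 + p - 2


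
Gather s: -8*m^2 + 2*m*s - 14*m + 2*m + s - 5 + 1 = -8*m^2 - 12*m + s*(2*m + 1) - 4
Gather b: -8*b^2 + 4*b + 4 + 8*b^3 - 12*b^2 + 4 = 8*b^3 - 20*b^2 + 4*b + 8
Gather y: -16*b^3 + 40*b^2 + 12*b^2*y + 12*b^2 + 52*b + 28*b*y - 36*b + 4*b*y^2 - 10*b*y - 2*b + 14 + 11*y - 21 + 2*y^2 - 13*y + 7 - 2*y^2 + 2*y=-16*b^3 + 52*b^2 + 4*b*y^2 + 14*b + y*(12*b^2 + 18*b)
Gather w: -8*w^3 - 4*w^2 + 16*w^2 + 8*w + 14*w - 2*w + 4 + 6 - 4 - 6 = -8*w^3 + 12*w^2 + 20*w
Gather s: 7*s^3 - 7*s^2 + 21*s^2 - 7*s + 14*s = 7*s^3 + 14*s^2 + 7*s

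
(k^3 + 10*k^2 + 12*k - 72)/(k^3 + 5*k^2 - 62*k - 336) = (k^2 + 4*k - 12)/(k^2 - k - 56)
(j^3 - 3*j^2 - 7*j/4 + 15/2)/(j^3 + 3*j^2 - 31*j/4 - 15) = (j - 2)/(j + 4)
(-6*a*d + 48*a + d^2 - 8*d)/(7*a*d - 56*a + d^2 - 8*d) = (-6*a + d)/(7*a + d)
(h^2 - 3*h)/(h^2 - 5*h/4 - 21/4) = 4*h/(4*h + 7)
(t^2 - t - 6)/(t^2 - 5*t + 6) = (t + 2)/(t - 2)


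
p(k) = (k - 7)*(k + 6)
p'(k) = 2*k - 1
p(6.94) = -0.78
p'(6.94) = 12.88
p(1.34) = -41.54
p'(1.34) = 1.68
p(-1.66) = -37.58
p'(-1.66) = -4.32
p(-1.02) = -39.94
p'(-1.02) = -3.04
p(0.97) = -42.03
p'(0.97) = 0.94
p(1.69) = -40.83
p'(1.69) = 2.38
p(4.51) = -26.17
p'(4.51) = 8.02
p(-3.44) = -26.73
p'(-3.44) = -7.88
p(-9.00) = 48.00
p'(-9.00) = -19.00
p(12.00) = 90.00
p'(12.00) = 23.00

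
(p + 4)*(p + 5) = p^2 + 9*p + 20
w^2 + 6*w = w*(w + 6)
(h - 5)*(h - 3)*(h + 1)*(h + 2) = h^4 - 5*h^3 - 7*h^2 + 29*h + 30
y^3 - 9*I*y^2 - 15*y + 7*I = (y - 7*I)*(y - I)^2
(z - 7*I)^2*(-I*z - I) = -I*z^3 - 14*z^2 - I*z^2 - 14*z + 49*I*z + 49*I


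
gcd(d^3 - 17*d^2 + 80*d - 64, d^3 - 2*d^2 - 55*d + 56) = d^2 - 9*d + 8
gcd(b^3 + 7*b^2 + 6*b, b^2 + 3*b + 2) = b + 1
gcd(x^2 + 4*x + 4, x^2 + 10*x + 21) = 1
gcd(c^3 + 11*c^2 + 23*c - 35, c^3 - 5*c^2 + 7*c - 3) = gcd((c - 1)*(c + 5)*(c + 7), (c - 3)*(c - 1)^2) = c - 1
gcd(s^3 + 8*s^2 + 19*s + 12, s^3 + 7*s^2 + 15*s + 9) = s^2 + 4*s + 3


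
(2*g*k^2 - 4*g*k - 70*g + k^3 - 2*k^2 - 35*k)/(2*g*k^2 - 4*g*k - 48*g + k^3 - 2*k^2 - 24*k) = (k^2 - 2*k - 35)/(k^2 - 2*k - 24)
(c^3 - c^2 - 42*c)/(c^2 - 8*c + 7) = c*(c + 6)/(c - 1)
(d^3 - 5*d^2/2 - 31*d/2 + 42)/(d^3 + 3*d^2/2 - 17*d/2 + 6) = (2*d^2 - 13*d + 21)/(2*d^2 - 5*d + 3)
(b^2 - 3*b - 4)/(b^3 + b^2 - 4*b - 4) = (b - 4)/(b^2 - 4)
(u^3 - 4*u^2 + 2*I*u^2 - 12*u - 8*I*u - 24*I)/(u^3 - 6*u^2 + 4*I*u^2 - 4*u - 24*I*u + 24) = (u + 2)/(u + 2*I)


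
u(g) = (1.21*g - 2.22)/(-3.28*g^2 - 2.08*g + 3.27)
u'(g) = (1.21*g - 2.22)*(6.56*g + 2.08)/(-3.28*g^2 - 2.08*g + 3.27)^2 + 1.21/(-3.28*g^2 - 2.08*g + 3.27) = (3.9688*g^2 - 14.5632*g - 0.6609)/(10.7584*g^4 + 13.6448*g^3 - 17.1248*g^2 - 13.6032*g + 10.6929)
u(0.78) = 3.67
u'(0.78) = -79.34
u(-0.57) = -0.86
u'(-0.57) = 0.78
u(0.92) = 0.78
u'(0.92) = -5.31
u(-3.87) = 0.18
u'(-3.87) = 0.08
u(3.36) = -0.05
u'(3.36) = -0.00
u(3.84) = -0.05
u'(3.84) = 0.00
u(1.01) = 0.46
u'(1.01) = -2.39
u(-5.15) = 0.12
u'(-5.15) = 0.03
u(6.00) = -0.04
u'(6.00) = 0.00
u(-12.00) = 0.04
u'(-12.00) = 0.00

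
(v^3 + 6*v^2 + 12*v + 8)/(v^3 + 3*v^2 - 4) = (v + 2)/(v - 1)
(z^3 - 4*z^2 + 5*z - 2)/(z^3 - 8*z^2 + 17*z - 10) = (z - 1)/(z - 5)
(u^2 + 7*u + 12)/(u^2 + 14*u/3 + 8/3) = 3*(u + 3)/(3*u + 2)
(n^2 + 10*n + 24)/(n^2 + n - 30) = (n + 4)/(n - 5)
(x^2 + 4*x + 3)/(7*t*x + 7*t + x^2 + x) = (x + 3)/(7*t + x)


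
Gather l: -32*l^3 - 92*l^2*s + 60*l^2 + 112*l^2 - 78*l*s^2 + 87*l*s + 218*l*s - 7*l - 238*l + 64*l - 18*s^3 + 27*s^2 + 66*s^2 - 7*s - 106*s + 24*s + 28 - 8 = -32*l^3 + l^2*(172 - 92*s) + l*(-78*s^2 + 305*s - 181) - 18*s^3 + 93*s^2 - 89*s + 20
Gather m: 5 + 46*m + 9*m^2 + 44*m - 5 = 9*m^2 + 90*m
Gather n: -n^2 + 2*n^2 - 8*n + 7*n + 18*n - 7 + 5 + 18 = n^2 + 17*n + 16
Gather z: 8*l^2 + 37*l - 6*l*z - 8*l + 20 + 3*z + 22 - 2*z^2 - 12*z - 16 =8*l^2 + 29*l - 2*z^2 + z*(-6*l - 9) + 26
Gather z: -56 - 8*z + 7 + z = -7*z - 49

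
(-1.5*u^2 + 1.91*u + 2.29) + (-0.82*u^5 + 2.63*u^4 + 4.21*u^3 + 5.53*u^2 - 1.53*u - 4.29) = -0.82*u^5 + 2.63*u^4 + 4.21*u^3 + 4.03*u^2 + 0.38*u - 2.0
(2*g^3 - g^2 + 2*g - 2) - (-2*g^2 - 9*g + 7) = 2*g^3 + g^2 + 11*g - 9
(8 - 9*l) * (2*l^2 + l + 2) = -18*l^3 + 7*l^2 - 10*l + 16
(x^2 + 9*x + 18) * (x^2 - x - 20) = x^4 + 8*x^3 - 11*x^2 - 198*x - 360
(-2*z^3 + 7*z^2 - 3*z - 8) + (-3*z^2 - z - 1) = -2*z^3 + 4*z^2 - 4*z - 9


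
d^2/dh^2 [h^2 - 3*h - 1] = 2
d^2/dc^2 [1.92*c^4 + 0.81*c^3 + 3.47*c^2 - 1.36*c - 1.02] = 23.04*c^2 + 4.86*c + 6.94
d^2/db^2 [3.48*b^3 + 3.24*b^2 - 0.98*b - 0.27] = 20.88*b + 6.48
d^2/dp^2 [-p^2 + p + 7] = -2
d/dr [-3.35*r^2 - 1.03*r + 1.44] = -6.7*r - 1.03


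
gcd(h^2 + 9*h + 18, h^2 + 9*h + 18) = h^2 + 9*h + 18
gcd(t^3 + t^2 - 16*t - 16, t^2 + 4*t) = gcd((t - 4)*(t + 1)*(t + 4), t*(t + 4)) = t + 4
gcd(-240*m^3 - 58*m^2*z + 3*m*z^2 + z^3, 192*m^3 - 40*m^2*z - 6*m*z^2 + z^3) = -48*m^2 - 2*m*z + z^2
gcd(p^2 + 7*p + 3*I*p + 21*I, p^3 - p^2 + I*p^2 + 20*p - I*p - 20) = 1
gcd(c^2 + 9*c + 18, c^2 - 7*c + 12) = 1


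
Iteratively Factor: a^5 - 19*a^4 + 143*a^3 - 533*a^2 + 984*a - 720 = (a - 5)*(a^4 - 14*a^3 + 73*a^2 - 168*a + 144) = (a - 5)*(a - 3)*(a^3 - 11*a^2 + 40*a - 48) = (a - 5)*(a - 4)*(a - 3)*(a^2 - 7*a + 12) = (a - 5)*(a - 4)*(a - 3)^2*(a - 4)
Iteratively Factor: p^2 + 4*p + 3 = (p + 3)*(p + 1)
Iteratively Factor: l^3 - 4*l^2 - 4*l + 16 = (l - 4)*(l^2 - 4) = (l - 4)*(l - 2)*(l + 2)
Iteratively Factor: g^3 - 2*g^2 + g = (g - 1)*(g^2 - g) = (g - 1)^2*(g)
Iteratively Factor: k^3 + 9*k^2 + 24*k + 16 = (k + 1)*(k^2 + 8*k + 16) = (k + 1)*(k + 4)*(k + 4)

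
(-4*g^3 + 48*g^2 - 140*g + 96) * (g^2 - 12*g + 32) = -4*g^5 + 96*g^4 - 844*g^3 + 3312*g^2 - 5632*g + 3072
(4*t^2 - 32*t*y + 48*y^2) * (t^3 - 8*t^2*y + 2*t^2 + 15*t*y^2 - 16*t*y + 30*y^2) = 4*t^5 - 64*t^4*y + 8*t^4 + 364*t^3*y^2 - 128*t^3*y - 864*t^2*y^3 + 728*t^2*y^2 + 720*t*y^4 - 1728*t*y^3 + 1440*y^4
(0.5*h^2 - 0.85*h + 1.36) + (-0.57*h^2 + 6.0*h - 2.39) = -0.07*h^2 + 5.15*h - 1.03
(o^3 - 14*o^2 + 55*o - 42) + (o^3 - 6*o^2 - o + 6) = 2*o^3 - 20*o^2 + 54*o - 36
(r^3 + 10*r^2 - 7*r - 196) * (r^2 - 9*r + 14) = r^5 + r^4 - 83*r^3 + 7*r^2 + 1666*r - 2744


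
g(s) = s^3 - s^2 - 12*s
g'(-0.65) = -9.43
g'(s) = 3*s^2 - 2*s - 12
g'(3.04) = 9.64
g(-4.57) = -61.49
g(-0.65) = 7.10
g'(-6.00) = 108.00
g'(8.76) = 200.69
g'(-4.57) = 59.79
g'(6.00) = 84.00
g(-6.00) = -180.00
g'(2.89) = 7.28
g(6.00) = 108.00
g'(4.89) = 49.96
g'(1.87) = -5.25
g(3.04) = -17.63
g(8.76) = 490.36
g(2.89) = -18.89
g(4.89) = 34.34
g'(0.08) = -12.14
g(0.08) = -0.97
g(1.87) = -19.40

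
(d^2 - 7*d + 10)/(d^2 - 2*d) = (d - 5)/d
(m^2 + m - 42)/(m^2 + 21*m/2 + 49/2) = 2*(m - 6)/(2*m + 7)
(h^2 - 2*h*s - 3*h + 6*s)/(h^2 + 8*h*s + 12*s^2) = (h^2 - 2*h*s - 3*h + 6*s)/(h^2 + 8*h*s + 12*s^2)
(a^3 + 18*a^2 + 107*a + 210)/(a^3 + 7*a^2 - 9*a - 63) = (a^2 + 11*a + 30)/(a^2 - 9)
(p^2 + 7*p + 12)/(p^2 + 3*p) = (p + 4)/p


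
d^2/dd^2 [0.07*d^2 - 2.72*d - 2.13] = 0.140000000000000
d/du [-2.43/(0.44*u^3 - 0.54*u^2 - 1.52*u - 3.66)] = (3.2076*u^2 - 2.6244*u - 3.6936)/(-0.44*u^3 + 0.54*u^2 + 1.52*u + 3.66)^2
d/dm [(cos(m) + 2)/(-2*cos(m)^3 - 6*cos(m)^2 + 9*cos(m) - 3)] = 4*(-27*cos(m) - 9*cos(2*m) - cos(3*m) + 12)*sin(m)/(-12*sin(m)^2 - 15*cos(m) + cos(3*m) + 18)^2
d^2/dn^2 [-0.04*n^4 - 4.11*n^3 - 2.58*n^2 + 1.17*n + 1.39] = -0.48*n^2 - 24.66*n - 5.16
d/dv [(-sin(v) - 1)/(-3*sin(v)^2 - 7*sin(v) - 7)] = -3*(sin(v) + 2)*sin(v)*cos(v)/(3*sin(v)^2 + 7*sin(v) + 7)^2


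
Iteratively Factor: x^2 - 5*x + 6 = (x - 2)*(x - 3)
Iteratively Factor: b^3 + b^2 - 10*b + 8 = (b - 1)*(b^2 + 2*b - 8) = (b - 2)*(b - 1)*(b + 4)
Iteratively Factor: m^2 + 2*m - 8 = (m - 2)*(m + 4)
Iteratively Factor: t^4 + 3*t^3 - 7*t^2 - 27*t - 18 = (t + 3)*(t^3 - 7*t - 6) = (t + 1)*(t + 3)*(t^2 - t - 6) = (t - 3)*(t + 1)*(t + 3)*(t + 2)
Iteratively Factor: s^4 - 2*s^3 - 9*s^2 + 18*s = (s + 3)*(s^3 - 5*s^2 + 6*s) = (s - 2)*(s + 3)*(s^2 - 3*s) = (s - 3)*(s - 2)*(s + 3)*(s)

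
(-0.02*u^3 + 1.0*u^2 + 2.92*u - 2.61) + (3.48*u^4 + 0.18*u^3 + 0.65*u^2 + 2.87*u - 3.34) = 3.48*u^4 + 0.16*u^3 + 1.65*u^2 + 5.79*u - 5.95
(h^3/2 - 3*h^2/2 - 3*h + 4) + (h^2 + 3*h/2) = h^3/2 - h^2/2 - 3*h/2 + 4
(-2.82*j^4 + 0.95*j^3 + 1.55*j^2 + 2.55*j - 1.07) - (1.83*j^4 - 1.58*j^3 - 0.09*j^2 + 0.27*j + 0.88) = -4.65*j^4 + 2.53*j^3 + 1.64*j^2 + 2.28*j - 1.95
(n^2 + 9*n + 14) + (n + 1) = n^2 + 10*n + 15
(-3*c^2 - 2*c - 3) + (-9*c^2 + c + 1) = -12*c^2 - c - 2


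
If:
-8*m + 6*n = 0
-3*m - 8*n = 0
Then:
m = 0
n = 0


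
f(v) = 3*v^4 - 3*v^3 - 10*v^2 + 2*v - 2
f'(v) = 12*v^3 - 9*v^2 - 20*v + 2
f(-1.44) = -3.76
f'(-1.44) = -23.69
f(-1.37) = -5.23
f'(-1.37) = -18.35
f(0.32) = -2.45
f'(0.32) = -4.93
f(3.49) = 200.72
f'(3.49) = 332.68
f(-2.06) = 31.69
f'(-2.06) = -99.89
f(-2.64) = 123.95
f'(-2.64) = -228.72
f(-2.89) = 190.38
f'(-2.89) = -305.02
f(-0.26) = -3.13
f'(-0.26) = 6.38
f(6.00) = 2890.00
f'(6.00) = 2150.00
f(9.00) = 16702.00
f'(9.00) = 7841.00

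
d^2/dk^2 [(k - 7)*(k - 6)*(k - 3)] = 6*k - 32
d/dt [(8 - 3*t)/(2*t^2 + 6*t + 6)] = (3*t^2 - 16*t - 33)/(2*(t^4 + 6*t^3 + 15*t^2 + 18*t + 9))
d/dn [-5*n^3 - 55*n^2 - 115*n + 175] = -15*n^2 - 110*n - 115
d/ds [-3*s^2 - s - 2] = -6*s - 1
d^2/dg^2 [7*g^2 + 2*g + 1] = 14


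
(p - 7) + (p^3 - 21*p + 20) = p^3 - 20*p + 13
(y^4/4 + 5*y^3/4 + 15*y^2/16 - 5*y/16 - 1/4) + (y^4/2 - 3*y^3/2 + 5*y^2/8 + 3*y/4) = 3*y^4/4 - y^3/4 + 25*y^2/16 + 7*y/16 - 1/4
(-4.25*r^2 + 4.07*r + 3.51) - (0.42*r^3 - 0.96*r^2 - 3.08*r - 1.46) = -0.42*r^3 - 3.29*r^2 + 7.15*r + 4.97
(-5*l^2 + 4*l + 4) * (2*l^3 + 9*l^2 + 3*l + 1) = -10*l^5 - 37*l^4 + 29*l^3 + 43*l^2 + 16*l + 4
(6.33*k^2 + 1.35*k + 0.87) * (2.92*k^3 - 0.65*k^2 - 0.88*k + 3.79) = 18.4836*k^5 - 0.1725*k^4 - 3.9075*k^3 + 22.2372*k^2 + 4.3509*k + 3.2973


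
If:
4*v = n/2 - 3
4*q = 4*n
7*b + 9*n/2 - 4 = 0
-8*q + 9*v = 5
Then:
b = 643/385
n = -94/55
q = -94/55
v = -53/55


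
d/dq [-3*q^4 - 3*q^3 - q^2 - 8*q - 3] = -12*q^3 - 9*q^2 - 2*q - 8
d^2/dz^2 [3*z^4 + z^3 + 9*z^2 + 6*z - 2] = 36*z^2 + 6*z + 18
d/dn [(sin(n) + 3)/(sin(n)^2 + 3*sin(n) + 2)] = (-6*sin(n) + cos(n)^2 - 8)*cos(n)/(sin(n)^2 + 3*sin(n) + 2)^2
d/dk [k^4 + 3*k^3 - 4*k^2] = k*(4*k^2 + 9*k - 8)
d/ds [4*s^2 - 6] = 8*s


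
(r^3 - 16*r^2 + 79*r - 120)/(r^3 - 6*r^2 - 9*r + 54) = (r^2 - 13*r + 40)/(r^2 - 3*r - 18)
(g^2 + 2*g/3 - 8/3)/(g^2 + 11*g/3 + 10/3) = (3*g - 4)/(3*g + 5)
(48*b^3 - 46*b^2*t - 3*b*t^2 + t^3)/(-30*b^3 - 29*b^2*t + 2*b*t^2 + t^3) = (8*b^2 - 9*b*t + t^2)/(-5*b^2 - 4*b*t + t^2)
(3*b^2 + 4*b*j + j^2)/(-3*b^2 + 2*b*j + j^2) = (-b - j)/(b - j)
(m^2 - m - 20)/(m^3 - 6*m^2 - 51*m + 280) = (m + 4)/(m^2 - m - 56)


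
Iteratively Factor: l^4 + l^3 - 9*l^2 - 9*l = (l - 3)*(l^3 + 4*l^2 + 3*l) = l*(l - 3)*(l^2 + 4*l + 3) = l*(l - 3)*(l + 1)*(l + 3)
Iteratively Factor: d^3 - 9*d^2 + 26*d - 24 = (d - 3)*(d^2 - 6*d + 8) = (d - 4)*(d - 3)*(d - 2)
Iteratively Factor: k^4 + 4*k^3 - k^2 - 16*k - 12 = (k + 2)*(k^3 + 2*k^2 - 5*k - 6) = (k - 2)*(k + 2)*(k^2 + 4*k + 3) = (k - 2)*(k + 2)*(k + 3)*(k + 1)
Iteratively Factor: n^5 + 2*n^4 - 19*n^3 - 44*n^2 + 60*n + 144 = (n - 4)*(n^4 + 6*n^3 + 5*n^2 - 24*n - 36) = (n - 4)*(n - 2)*(n^3 + 8*n^2 + 21*n + 18) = (n - 4)*(n - 2)*(n + 3)*(n^2 + 5*n + 6) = (n - 4)*(n - 2)*(n + 3)^2*(n + 2)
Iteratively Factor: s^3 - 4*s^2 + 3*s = (s - 1)*(s^2 - 3*s) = (s - 3)*(s - 1)*(s)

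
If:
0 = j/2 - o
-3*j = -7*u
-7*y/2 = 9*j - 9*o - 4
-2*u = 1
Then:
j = -7/6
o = -7/12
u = -1/2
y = 37/14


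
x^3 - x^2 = x^2*(x - 1)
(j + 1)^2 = j^2 + 2*j + 1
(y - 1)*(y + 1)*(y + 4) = y^3 + 4*y^2 - y - 4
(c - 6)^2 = c^2 - 12*c + 36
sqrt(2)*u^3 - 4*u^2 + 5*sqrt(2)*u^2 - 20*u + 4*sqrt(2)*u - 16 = (u + 4)*(u - 2*sqrt(2))*(sqrt(2)*u + sqrt(2))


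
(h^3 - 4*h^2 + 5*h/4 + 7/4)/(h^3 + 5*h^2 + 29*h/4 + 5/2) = (2*h^2 - 9*h + 7)/(2*h^2 + 9*h + 10)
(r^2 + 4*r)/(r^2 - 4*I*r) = (r + 4)/(r - 4*I)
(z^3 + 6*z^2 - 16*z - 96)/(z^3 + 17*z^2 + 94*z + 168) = (z - 4)/(z + 7)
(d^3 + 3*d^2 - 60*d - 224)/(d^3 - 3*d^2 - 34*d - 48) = (d^2 + 11*d + 28)/(d^2 + 5*d + 6)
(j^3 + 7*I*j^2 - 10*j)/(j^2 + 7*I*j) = (j^2 + 7*I*j - 10)/(j + 7*I)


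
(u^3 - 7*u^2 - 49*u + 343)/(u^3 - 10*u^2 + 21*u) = (u^2 - 49)/(u*(u - 3))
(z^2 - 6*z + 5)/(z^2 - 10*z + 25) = (z - 1)/(z - 5)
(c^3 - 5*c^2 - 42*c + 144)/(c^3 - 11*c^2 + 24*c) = (c + 6)/c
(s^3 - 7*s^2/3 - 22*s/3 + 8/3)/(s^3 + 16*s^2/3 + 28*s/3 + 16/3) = (3*s^2 - 13*s + 4)/(3*s^2 + 10*s + 8)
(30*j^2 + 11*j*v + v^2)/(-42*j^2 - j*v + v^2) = (5*j + v)/(-7*j + v)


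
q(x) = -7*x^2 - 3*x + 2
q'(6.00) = -87.00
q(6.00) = -268.00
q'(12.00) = -171.00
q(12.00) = -1042.00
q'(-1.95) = 24.30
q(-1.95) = -18.77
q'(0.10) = -4.40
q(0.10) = 1.63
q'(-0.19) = -0.34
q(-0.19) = 2.32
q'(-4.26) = 56.64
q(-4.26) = -112.25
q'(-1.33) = 15.62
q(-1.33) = -6.39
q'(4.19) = -61.66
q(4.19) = -133.46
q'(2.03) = -31.42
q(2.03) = -32.94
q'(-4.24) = 56.36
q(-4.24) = -111.12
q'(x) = -14*x - 3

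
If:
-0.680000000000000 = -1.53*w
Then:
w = 0.44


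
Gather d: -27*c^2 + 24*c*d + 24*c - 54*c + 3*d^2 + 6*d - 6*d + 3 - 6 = -27*c^2 + 24*c*d - 30*c + 3*d^2 - 3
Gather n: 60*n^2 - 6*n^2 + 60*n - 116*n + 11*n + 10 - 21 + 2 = 54*n^2 - 45*n - 9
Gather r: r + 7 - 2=r + 5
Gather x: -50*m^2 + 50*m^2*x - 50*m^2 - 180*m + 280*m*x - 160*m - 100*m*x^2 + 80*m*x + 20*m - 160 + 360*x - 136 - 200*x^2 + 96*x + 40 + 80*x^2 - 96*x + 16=-100*m^2 - 320*m + x^2*(-100*m - 120) + x*(50*m^2 + 360*m + 360) - 240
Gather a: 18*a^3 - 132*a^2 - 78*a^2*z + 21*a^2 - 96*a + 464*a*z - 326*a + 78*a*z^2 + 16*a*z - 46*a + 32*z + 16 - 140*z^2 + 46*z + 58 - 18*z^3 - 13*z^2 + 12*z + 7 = 18*a^3 + a^2*(-78*z - 111) + a*(78*z^2 + 480*z - 468) - 18*z^3 - 153*z^2 + 90*z + 81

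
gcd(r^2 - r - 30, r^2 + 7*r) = 1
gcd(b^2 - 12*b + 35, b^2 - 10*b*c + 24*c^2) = 1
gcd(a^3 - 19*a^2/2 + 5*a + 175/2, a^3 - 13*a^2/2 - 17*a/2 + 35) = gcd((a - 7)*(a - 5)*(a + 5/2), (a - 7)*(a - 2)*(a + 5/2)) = a^2 - 9*a/2 - 35/2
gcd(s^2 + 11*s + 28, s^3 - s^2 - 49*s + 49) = s + 7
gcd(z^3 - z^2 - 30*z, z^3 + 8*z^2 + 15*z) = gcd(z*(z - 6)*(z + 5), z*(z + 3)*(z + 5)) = z^2 + 5*z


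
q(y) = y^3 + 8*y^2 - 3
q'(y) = 3*y^2 + 16*y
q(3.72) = 159.19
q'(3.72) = 101.04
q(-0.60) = -0.34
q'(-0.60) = -8.52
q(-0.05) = -2.98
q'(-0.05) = -0.79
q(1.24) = 11.21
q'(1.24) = 24.45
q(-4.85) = 71.10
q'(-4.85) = -7.03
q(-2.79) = 37.56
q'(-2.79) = -21.29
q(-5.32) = 72.85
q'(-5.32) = -0.21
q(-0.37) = -1.96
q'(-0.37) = -5.51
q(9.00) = 1374.00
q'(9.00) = 387.00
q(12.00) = 2877.00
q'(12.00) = 624.00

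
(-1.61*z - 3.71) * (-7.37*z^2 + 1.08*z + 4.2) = 11.8657*z^3 + 25.6039*z^2 - 10.7688*z - 15.582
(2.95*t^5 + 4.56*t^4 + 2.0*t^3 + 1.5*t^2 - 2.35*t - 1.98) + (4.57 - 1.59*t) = 2.95*t^5 + 4.56*t^4 + 2.0*t^3 + 1.5*t^2 - 3.94*t + 2.59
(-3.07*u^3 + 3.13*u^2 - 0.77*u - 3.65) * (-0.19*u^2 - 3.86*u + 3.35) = 0.5833*u^5 + 11.2555*u^4 - 22.22*u^3 + 14.1512*u^2 + 11.5095*u - 12.2275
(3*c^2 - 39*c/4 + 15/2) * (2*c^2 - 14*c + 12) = 6*c^4 - 123*c^3/2 + 375*c^2/2 - 222*c + 90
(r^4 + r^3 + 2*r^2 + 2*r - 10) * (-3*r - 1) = -3*r^5 - 4*r^4 - 7*r^3 - 8*r^2 + 28*r + 10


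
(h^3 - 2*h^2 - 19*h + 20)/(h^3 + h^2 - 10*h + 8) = (h - 5)/(h - 2)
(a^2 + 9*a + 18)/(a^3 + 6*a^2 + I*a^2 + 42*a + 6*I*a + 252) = (a + 3)/(a^2 + I*a + 42)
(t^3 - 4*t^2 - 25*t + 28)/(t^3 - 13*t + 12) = (t - 7)/(t - 3)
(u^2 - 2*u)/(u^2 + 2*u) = (u - 2)/(u + 2)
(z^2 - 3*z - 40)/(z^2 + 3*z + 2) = (z^2 - 3*z - 40)/(z^2 + 3*z + 2)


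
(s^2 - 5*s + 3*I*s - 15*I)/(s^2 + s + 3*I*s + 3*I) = (s - 5)/(s + 1)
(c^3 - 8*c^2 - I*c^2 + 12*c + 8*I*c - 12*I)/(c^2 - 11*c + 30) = (c^2 - c*(2 + I) + 2*I)/(c - 5)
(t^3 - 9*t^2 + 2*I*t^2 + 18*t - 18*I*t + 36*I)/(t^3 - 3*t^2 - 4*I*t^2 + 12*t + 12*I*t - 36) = (t - 6)/(t - 6*I)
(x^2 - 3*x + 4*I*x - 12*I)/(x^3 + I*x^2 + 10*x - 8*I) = (x - 3)/(x^2 - 3*I*x - 2)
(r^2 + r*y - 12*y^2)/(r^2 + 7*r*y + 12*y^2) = (r - 3*y)/(r + 3*y)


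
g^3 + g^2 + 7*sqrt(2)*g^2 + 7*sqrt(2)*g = g*(g + 1)*(g + 7*sqrt(2))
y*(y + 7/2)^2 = y^3 + 7*y^2 + 49*y/4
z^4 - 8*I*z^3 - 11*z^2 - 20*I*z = z*(z - 5*I)*(z - 4*I)*(z + I)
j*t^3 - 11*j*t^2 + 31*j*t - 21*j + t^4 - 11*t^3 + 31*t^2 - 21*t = (j + t)*(t - 7)*(t - 3)*(t - 1)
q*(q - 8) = q^2 - 8*q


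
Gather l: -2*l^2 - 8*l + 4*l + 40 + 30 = -2*l^2 - 4*l + 70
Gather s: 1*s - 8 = s - 8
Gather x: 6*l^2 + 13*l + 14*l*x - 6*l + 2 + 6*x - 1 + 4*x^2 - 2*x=6*l^2 + 7*l + 4*x^2 + x*(14*l + 4) + 1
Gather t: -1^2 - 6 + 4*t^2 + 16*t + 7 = 4*t^2 + 16*t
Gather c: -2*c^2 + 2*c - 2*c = -2*c^2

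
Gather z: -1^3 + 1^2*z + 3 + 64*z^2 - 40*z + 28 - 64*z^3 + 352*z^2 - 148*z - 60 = -64*z^3 + 416*z^2 - 187*z - 30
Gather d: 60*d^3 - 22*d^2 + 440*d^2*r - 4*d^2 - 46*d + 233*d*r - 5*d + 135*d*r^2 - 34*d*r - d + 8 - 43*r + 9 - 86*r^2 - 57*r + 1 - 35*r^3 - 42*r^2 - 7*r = 60*d^3 + d^2*(440*r - 26) + d*(135*r^2 + 199*r - 52) - 35*r^3 - 128*r^2 - 107*r + 18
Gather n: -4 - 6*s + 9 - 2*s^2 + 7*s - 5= -2*s^2 + s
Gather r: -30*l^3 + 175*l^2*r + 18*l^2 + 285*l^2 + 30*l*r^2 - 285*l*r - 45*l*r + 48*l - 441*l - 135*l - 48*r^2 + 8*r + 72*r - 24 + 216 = -30*l^3 + 303*l^2 - 528*l + r^2*(30*l - 48) + r*(175*l^2 - 330*l + 80) + 192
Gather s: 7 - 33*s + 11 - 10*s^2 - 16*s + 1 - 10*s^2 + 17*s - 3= -20*s^2 - 32*s + 16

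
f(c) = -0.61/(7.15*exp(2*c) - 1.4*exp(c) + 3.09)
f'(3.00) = 0.00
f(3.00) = 0.00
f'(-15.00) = 0.00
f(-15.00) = -0.20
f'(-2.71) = -0.00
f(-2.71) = -0.20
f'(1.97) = 0.00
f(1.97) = -0.00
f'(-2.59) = -0.00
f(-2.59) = -0.20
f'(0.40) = 0.06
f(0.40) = -0.04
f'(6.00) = 0.00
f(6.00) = -0.00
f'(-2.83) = -0.00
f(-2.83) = -0.20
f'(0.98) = 0.02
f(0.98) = -0.01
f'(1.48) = 0.01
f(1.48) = -0.00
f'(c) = -0.61*(-14.3*exp(2*c) + 1.4*exp(c))/(7.15*exp(2*c) - 1.4*exp(c) + 3.09)^2 = (8.723*exp(c) - 0.854)*exp(c)/(7.15*exp(2*c) - 1.4*exp(c) + 3.09)^2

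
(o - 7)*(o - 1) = o^2 - 8*o + 7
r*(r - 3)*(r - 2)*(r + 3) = r^4 - 2*r^3 - 9*r^2 + 18*r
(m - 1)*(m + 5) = m^2 + 4*m - 5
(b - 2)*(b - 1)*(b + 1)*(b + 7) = b^4 + 5*b^3 - 15*b^2 - 5*b + 14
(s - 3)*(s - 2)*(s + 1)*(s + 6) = s^4 + 2*s^3 - 23*s^2 + 12*s + 36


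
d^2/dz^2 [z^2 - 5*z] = 2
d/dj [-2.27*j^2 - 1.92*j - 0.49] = -4.54*j - 1.92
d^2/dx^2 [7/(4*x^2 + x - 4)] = 14*(-16*x^2 - 4*x + (8*x + 1)^2 + 16)/(4*x^2 + x - 4)^3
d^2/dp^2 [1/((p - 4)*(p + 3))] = 2*((p - 4)^2 + (p - 4)*(p + 3) + (p + 3)^2)/((p - 4)^3*(p + 3)^3)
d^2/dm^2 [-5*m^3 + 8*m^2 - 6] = 16 - 30*m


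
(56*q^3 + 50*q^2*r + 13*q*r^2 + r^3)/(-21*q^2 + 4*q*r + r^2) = (-8*q^2 - 6*q*r - r^2)/(3*q - r)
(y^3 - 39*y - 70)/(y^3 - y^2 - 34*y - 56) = (y + 5)/(y + 4)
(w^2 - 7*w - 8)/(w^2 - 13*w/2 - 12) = 2*(w + 1)/(2*w + 3)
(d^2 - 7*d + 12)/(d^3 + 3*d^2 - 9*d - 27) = (d - 4)/(d^2 + 6*d + 9)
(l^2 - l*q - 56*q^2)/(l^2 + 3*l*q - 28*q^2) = (-l + 8*q)/(-l + 4*q)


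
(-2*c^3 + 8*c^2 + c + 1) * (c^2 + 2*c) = -2*c^5 + 4*c^4 + 17*c^3 + 3*c^2 + 2*c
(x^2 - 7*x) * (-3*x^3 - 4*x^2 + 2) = -3*x^5 + 17*x^4 + 28*x^3 + 2*x^2 - 14*x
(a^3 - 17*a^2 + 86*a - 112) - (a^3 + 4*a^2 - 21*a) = -21*a^2 + 107*a - 112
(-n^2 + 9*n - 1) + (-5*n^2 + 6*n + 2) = -6*n^2 + 15*n + 1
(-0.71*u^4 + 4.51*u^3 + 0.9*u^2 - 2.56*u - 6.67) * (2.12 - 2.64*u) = 1.8744*u^5 - 13.4116*u^4 + 7.1852*u^3 + 8.6664*u^2 + 12.1816*u - 14.1404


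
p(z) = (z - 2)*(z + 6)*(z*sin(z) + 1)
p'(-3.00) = -45.28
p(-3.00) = -21.35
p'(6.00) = 252.29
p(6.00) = -32.47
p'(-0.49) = 16.11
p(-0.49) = -16.88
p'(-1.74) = 12.45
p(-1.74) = -43.26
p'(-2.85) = -40.40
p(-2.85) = -27.79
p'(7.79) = 291.25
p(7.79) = 700.56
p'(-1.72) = 13.19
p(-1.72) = -43.00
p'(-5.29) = 33.20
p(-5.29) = 17.76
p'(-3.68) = -45.41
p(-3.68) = 11.69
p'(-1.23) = 24.18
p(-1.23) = -33.27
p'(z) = (z - 2)*(z + 6)*(z*cos(z) + sin(z)) + (z - 2)*(z*sin(z) + 1) + (z + 6)*(z*sin(z) + 1)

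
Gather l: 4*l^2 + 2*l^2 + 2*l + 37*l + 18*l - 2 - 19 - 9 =6*l^2 + 57*l - 30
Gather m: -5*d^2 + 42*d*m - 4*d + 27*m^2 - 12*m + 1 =-5*d^2 - 4*d + 27*m^2 + m*(42*d - 12) + 1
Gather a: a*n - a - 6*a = a*(n - 7)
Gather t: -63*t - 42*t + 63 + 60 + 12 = 135 - 105*t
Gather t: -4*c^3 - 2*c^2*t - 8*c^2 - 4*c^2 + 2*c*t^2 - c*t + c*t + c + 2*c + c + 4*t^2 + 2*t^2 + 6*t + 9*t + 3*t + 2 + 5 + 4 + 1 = -4*c^3 - 12*c^2 + 4*c + t^2*(2*c + 6) + t*(18 - 2*c^2) + 12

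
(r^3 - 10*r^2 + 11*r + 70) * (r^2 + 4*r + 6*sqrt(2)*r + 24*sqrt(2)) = r^5 - 6*r^4 + 6*sqrt(2)*r^4 - 36*sqrt(2)*r^3 - 29*r^3 - 174*sqrt(2)*r^2 + 114*r^2 + 280*r + 684*sqrt(2)*r + 1680*sqrt(2)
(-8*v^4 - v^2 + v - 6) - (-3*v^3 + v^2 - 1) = -8*v^4 + 3*v^3 - 2*v^2 + v - 5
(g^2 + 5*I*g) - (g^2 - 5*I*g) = 10*I*g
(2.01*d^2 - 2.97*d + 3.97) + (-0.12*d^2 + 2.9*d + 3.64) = 1.89*d^2 - 0.0700000000000003*d + 7.61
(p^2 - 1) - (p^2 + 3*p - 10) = 9 - 3*p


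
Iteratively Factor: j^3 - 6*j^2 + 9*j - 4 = (j - 4)*(j^2 - 2*j + 1) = (j - 4)*(j - 1)*(j - 1)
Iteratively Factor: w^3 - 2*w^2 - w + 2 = (w - 2)*(w^2 - 1) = (w - 2)*(w + 1)*(w - 1)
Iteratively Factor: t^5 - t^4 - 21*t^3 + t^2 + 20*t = (t + 1)*(t^4 - 2*t^3 - 19*t^2 + 20*t) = (t - 5)*(t + 1)*(t^3 + 3*t^2 - 4*t) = (t - 5)*(t + 1)*(t + 4)*(t^2 - t) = t*(t - 5)*(t + 1)*(t + 4)*(t - 1)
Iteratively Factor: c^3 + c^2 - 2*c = (c)*(c^2 + c - 2) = c*(c + 2)*(c - 1)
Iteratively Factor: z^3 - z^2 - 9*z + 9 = (z + 3)*(z^2 - 4*z + 3) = (z - 1)*(z + 3)*(z - 3)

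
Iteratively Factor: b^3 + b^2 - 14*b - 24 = (b + 2)*(b^2 - b - 12) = (b + 2)*(b + 3)*(b - 4)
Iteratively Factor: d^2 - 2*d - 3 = (d + 1)*(d - 3)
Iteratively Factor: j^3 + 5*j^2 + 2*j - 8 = (j + 2)*(j^2 + 3*j - 4) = (j - 1)*(j + 2)*(j + 4)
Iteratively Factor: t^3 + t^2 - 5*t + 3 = (t - 1)*(t^2 + 2*t - 3) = (t - 1)^2*(t + 3)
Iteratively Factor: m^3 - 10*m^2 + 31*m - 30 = (m - 5)*(m^2 - 5*m + 6) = (m - 5)*(m - 3)*(m - 2)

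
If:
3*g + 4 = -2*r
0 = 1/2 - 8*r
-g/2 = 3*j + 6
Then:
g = -11/8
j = -85/48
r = 1/16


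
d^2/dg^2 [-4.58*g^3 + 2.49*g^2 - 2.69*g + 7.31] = 4.98 - 27.48*g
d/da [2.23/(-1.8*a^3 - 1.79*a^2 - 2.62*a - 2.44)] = (12.042*a^2 + 7.9834*a + 5.8426)/(1.8*a^3 + 1.79*a^2 + 2.62*a + 2.44)^2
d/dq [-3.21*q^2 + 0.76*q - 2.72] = 0.76 - 6.42*q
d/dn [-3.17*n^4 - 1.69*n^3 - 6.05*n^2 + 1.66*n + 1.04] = -12.68*n^3 - 5.07*n^2 - 12.1*n + 1.66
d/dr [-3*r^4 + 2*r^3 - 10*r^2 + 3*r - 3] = -12*r^3 + 6*r^2 - 20*r + 3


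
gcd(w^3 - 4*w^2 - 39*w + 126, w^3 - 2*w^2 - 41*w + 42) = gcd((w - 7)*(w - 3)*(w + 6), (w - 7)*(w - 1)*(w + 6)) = w^2 - w - 42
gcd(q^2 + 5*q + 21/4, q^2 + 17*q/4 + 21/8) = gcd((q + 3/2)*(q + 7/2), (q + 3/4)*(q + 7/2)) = q + 7/2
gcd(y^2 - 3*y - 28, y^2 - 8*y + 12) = 1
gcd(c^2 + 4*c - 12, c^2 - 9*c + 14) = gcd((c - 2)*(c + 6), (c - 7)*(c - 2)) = c - 2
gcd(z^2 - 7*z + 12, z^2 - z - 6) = z - 3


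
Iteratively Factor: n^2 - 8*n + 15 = (n - 3)*(n - 5)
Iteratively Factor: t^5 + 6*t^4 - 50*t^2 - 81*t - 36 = (t + 1)*(t^4 + 5*t^3 - 5*t^2 - 45*t - 36) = (t + 1)*(t + 4)*(t^3 + t^2 - 9*t - 9) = (t - 3)*(t + 1)*(t + 4)*(t^2 + 4*t + 3) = (t - 3)*(t + 1)*(t + 3)*(t + 4)*(t + 1)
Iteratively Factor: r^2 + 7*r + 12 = (r + 3)*(r + 4)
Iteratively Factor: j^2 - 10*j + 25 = (j - 5)*(j - 5)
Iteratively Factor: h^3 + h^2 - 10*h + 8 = (h - 1)*(h^2 + 2*h - 8) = (h - 1)*(h + 4)*(h - 2)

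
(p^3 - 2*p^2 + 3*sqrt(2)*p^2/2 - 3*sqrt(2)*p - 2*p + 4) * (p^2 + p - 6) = p^5 - p^4 + 3*sqrt(2)*p^4/2 - 10*p^3 - 3*sqrt(2)*p^3/2 - 12*sqrt(2)*p^2 + 14*p^2 + 16*p + 18*sqrt(2)*p - 24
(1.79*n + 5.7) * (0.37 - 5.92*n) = -10.5968*n^2 - 33.0817*n + 2.109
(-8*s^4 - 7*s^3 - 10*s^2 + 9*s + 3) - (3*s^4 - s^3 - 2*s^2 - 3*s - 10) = -11*s^4 - 6*s^3 - 8*s^2 + 12*s + 13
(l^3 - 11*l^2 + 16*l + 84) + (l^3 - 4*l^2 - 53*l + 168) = 2*l^3 - 15*l^2 - 37*l + 252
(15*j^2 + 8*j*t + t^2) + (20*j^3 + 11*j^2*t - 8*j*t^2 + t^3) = 20*j^3 + 11*j^2*t + 15*j^2 - 8*j*t^2 + 8*j*t + t^3 + t^2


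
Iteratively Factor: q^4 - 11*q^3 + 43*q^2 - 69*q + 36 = (q - 1)*(q^3 - 10*q^2 + 33*q - 36) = (q - 4)*(q - 1)*(q^2 - 6*q + 9) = (q - 4)*(q - 3)*(q - 1)*(q - 3)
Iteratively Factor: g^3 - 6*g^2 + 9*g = (g - 3)*(g^2 - 3*g) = g*(g - 3)*(g - 3)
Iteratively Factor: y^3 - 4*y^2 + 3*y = (y - 1)*(y^2 - 3*y) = y*(y - 1)*(y - 3)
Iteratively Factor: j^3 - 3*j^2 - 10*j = (j - 5)*(j^2 + 2*j) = (j - 5)*(j + 2)*(j)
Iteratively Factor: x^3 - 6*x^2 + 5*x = (x)*(x^2 - 6*x + 5) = x*(x - 5)*(x - 1)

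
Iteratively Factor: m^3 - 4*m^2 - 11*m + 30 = (m - 2)*(m^2 - 2*m - 15) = (m - 2)*(m + 3)*(m - 5)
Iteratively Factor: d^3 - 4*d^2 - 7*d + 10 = (d - 1)*(d^2 - 3*d - 10) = (d - 1)*(d + 2)*(d - 5)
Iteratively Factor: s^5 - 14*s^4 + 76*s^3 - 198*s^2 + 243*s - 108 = (s - 4)*(s^4 - 10*s^3 + 36*s^2 - 54*s + 27) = (s - 4)*(s - 1)*(s^3 - 9*s^2 + 27*s - 27) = (s - 4)*(s - 3)*(s - 1)*(s^2 - 6*s + 9) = (s - 4)*(s - 3)^2*(s - 1)*(s - 3)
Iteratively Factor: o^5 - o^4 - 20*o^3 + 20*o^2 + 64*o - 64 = (o + 4)*(o^4 - 5*o^3 + 20*o - 16) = (o - 4)*(o + 4)*(o^3 - o^2 - 4*o + 4) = (o - 4)*(o + 2)*(o + 4)*(o^2 - 3*o + 2) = (o - 4)*(o - 1)*(o + 2)*(o + 4)*(o - 2)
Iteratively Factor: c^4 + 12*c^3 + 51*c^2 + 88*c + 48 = (c + 4)*(c^3 + 8*c^2 + 19*c + 12) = (c + 4)^2*(c^2 + 4*c + 3) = (c + 3)*(c + 4)^2*(c + 1)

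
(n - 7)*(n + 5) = n^2 - 2*n - 35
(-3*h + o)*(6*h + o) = -18*h^2 + 3*h*o + o^2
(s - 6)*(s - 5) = s^2 - 11*s + 30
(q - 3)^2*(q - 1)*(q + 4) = q^4 - 3*q^3 - 13*q^2 + 51*q - 36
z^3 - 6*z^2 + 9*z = z*(z - 3)^2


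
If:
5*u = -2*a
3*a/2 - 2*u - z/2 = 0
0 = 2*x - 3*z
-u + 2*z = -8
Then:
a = -5/6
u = 1/3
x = -23/4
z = -23/6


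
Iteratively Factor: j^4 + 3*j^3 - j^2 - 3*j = (j - 1)*(j^3 + 4*j^2 + 3*j) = j*(j - 1)*(j^2 + 4*j + 3) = j*(j - 1)*(j + 3)*(j + 1)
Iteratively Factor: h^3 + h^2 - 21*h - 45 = (h + 3)*(h^2 - 2*h - 15) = (h + 3)^2*(h - 5)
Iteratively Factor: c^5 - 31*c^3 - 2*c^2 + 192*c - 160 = (c - 2)*(c^4 + 2*c^3 - 27*c^2 - 56*c + 80) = (c - 2)*(c + 4)*(c^3 - 2*c^2 - 19*c + 20) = (c - 5)*(c - 2)*(c + 4)*(c^2 + 3*c - 4) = (c - 5)*(c - 2)*(c - 1)*(c + 4)*(c + 4)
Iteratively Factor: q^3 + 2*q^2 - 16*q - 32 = (q + 2)*(q^2 - 16) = (q - 4)*(q + 2)*(q + 4)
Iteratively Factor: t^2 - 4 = (t + 2)*(t - 2)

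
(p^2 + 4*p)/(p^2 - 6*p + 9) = p*(p + 4)/(p^2 - 6*p + 9)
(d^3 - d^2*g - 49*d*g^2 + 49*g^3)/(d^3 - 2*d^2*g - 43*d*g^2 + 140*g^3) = (d^2 - 8*d*g + 7*g^2)/(d^2 - 9*d*g + 20*g^2)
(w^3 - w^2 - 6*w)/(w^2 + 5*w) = (w^2 - w - 6)/(w + 5)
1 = 1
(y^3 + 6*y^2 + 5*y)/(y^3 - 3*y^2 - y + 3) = y*(y + 5)/(y^2 - 4*y + 3)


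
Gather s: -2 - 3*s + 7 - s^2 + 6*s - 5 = -s^2 + 3*s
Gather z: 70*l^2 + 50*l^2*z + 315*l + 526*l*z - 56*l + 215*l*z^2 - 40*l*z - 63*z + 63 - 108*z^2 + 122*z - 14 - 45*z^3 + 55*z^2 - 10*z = 70*l^2 + 259*l - 45*z^3 + z^2*(215*l - 53) + z*(50*l^2 + 486*l + 49) + 49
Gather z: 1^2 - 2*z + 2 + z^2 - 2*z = z^2 - 4*z + 3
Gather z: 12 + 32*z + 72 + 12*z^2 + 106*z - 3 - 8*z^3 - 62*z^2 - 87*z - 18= -8*z^3 - 50*z^2 + 51*z + 63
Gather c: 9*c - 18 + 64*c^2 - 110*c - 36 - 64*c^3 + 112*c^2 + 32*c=-64*c^3 + 176*c^2 - 69*c - 54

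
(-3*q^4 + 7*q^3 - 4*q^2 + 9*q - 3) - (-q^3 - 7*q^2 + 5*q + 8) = -3*q^4 + 8*q^3 + 3*q^2 + 4*q - 11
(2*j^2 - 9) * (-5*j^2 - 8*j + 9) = -10*j^4 - 16*j^3 + 63*j^2 + 72*j - 81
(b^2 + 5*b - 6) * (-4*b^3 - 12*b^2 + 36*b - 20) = -4*b^5 - 32*b^4 + 232*b^2 - 316*b + 120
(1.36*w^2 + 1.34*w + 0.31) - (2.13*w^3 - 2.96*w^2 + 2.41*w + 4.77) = -2.13*w^3 + 4.32*w^2 - 1.07*w - 4.46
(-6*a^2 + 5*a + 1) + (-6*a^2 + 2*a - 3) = -12*a^2 + 7*a - 2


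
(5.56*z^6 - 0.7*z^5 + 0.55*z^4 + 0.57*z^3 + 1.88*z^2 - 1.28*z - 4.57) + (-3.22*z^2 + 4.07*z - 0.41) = 5.56*z^6 - 0.7*z^5 + 0.55*z^4 + 0.57*z^3 - 1.34*z^2 + 2.79*z - 4.98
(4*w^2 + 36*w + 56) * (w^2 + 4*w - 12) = 4*w^4 + 52*w^3 + 152*w^2 - 208*w - 672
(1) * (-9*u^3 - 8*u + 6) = -9*u^3 - 8*u + 6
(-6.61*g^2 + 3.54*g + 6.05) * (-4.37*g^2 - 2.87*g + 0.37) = 28.8857*g^4 + 3.5009*g^3 - 39.044*g^2 - 16.0537*g + 2.2385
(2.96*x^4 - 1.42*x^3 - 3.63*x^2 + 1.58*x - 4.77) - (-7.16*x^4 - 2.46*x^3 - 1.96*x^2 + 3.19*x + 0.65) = 10.12*x^4 + 1.04*x^3 - 1.67*x^2 - 1.61*x - 5.42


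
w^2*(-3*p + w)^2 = 9*p^2*w^2 - 6*p*w^3 + w^4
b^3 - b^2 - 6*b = b*(b - 3)*(b + 2)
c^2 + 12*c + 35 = (c + 5)*(c + 7)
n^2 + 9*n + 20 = (n + 4)*(n + 5)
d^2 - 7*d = d*(d - 7)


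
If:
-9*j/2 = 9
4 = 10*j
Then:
No Solution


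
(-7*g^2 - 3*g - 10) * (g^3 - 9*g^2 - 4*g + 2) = -7*g^5 + 60*g^4 + 45*g^3 + 88*g^2 + 34*g - 20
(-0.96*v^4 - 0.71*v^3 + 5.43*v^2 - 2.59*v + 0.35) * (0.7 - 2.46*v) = 2.3616*v^5 + 1.0746*v^4 - 13.8548*v^3 + 10.1724*v^2 - 2.674*v + 0.245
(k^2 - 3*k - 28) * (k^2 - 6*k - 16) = k^4 - 9*k^3 - 26*k^2 + 216*k + 448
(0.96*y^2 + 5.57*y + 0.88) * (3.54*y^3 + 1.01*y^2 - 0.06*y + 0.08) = 3.3984*y^5 + 20.6874*y^4 + 8.6833*y^3 + 0.6314*y^2 + 0.3928*y + 0.0704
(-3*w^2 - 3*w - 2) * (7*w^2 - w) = -21*w^4 - 18*w^3 - 11*w^2 + 2*w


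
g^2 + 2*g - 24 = (g - 4)*(g + 6)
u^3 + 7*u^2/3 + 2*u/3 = u*(u + 1/3)*(u + 2)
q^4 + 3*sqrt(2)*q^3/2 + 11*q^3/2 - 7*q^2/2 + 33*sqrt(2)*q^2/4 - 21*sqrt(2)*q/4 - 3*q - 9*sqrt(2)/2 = (q - 1)*(q + 1/2)*(q + 6)*(q + 3*sqrt(2)/2)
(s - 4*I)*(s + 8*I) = s^2 + 4*I*s + 32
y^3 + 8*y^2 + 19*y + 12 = (y + 1)*(y + 3)*(y + 4)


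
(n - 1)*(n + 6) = n^2 + 5*n - 6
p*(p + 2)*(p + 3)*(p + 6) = p^4 + 11*p^3 + 36*p^2 + 36*p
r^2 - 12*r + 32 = (r - 8)*(r - 4)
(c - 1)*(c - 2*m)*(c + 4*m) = c^3 + 2*c^2*m - c^2 - 8*c*m^2 - 2*c*m + 8*m^2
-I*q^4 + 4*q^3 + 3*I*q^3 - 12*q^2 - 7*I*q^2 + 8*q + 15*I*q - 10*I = (q - 2)*(q - I)*(q + 5*I)*(-I*q + I)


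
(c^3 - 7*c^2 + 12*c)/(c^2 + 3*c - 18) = c*(c - 4)/(c + 6)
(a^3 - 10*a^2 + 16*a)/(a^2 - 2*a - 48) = a*(a - 2)/(a + 6)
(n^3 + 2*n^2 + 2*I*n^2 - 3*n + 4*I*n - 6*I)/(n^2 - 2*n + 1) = (n^2 + n*(3 + 2*I) + 6*I)/(n - 1)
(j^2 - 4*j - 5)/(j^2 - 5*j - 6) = (j - 5)/(j - 6)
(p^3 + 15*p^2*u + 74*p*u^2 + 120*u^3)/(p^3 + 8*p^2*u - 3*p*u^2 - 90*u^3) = (p + 4*u)/(p - 3*u)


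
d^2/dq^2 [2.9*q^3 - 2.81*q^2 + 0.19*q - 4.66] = 17.4*q - 5.62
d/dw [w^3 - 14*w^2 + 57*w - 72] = 3*w^2 - 28*w + 57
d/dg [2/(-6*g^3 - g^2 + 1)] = 4*g*(9*g + 1)/(6*g^3 + g^2 - 1)^2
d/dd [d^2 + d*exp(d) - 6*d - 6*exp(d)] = d*exp(d) + 2*d - 5*exp(d) - 6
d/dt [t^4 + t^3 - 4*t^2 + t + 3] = 4*t^3 + 3*t^2 - 8*t + 1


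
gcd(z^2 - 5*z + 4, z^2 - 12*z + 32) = z - 4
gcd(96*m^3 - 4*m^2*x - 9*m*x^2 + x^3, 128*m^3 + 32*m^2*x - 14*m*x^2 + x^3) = -8*m + x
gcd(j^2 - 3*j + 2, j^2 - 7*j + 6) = j - 1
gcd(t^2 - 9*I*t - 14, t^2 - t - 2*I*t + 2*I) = t - 2*I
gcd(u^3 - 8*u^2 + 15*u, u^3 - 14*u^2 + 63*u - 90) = u^2 - 8*u + 15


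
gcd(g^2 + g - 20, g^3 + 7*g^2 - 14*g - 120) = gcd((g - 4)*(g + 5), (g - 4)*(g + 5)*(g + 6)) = g^2 + g - 20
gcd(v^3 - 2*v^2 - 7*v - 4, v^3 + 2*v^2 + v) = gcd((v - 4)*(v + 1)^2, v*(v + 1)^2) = v^2 + 2*v + 1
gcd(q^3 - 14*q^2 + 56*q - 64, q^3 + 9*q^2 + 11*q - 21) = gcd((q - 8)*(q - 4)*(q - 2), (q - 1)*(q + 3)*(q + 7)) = 1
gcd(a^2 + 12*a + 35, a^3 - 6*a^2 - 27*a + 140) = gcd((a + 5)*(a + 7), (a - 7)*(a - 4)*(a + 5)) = a + 5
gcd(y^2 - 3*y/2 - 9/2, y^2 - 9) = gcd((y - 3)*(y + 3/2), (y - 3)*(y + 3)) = y - 3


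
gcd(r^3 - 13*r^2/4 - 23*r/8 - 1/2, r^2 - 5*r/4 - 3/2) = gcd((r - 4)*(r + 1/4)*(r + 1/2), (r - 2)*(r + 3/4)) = 1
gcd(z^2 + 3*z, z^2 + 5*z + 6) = z + 3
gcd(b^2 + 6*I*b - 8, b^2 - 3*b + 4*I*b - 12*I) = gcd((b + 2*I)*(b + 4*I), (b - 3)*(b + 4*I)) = b + 4*I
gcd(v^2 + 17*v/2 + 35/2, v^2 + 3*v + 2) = 1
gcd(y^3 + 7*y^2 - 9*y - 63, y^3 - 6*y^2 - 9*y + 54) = y^2 - 9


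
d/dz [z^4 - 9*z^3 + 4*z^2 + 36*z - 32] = 4*z^3 - 27*z^2 + 8*z + 36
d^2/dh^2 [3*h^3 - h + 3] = 18*h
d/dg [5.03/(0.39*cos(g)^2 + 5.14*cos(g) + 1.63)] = (3.9234*cos(g) + 25.8542)*sin(g)/(0.39*cos(g)^2 + 5.14*cos(g) + 1.63)^2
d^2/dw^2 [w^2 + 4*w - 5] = 2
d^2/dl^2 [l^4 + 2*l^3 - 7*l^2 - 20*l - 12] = 12*l^2 + 12*l - 14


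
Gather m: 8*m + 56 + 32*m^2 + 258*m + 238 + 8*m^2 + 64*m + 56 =40*m^2 + 330*m + 350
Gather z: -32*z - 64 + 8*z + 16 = -24*z - 48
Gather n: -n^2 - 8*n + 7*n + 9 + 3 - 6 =-n^2 - n + 6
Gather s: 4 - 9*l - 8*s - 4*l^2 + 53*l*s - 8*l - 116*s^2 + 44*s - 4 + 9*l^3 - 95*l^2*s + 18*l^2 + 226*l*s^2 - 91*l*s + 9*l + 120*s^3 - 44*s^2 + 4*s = 9*l^3 + 14*l^2 - 8*l + 120*s^3 + s^2*(226*l - 160) + s*(-95*l^2 - 38*l + 40)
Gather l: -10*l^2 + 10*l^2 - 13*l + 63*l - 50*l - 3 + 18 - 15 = 0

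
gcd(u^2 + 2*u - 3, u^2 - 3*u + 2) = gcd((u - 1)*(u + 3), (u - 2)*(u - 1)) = u - 1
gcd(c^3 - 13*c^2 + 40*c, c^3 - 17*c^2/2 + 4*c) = c^2 - 8*c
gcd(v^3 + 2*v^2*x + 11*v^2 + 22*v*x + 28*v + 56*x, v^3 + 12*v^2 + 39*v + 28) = v^2 + 11*v + 28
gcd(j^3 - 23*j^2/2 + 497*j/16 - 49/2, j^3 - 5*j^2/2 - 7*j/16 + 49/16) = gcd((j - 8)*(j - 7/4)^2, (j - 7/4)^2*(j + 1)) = j^2 - 7*j/2 + 49/16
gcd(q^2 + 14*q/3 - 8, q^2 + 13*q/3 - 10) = q + 6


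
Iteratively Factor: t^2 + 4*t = (t + 4)*(t)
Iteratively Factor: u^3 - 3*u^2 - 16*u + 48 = (u + 4)*(u^2 - 7*u + 12) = (u - 4)*(u + 4)*(u - 3)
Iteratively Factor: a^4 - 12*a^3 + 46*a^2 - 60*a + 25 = (a - 1)*(a^3 - 11*a^2 + 35*a - 25) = (a - 1)^2*(a^2 - 10*a + 25) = (a - 5)*(a - 1)^2*(a - 5)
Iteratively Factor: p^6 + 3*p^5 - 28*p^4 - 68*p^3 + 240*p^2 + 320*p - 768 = (p + 4)*(p^5 - p^4 - 24*p^3 + 28*p^2 + 128*p - 192) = (p - 4)*(p + 4)*(p^4 + 3*p^3 - 12*p^2 - 20*p + 48) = (p - 4)*(p - 2)*(p + 4)*(p^3 + 5*p^2 - 2*p - 24) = (p - 4)*(p - 2)*(p + 3)*(p + 4)*(p^2 + 2*p - 8) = (p - 4)*(p - 2)*(p + 3)*(p + 4)^2*(p - 2)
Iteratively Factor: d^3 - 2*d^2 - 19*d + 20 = (d + 4)*(d^2 - 6*d + 5) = (d - 1)*(d + 4)*(d - 5)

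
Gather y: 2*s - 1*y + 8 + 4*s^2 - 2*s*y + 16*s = 4*s^2 + 18*s + y*(-2*s - 1) + 8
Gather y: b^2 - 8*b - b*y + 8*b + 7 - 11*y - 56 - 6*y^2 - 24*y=b^2 - 6*y^2 + y*(-b - 35) - 49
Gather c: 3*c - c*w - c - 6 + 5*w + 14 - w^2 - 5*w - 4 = c*(2 - w) - w^2 + 4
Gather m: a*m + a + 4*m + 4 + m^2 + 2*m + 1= a + m^2 + m*(a + 6) + 5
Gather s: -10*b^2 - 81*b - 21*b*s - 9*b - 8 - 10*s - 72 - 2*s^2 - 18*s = -10*b^2 - 90*b - 2*s^2 + s*(-21*b - 28) - 80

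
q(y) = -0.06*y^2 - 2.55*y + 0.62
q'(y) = -0.12*y - 2.55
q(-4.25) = 10.37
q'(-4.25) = -2.04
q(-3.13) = 8.01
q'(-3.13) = -2.17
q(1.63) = -3.70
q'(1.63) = -2.75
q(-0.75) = 2.50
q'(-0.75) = -2.46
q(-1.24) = 3.69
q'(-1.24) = -2.40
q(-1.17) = 3.52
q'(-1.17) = -2.41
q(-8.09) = 17.32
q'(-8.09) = -1.58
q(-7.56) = 16.47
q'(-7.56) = -1.64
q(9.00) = -27.19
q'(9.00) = -3.63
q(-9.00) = 18.71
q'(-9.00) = -1.47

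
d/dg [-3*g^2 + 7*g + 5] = 7 - 6*g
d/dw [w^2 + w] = 2*w + 1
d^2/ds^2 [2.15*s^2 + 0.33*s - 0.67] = 4.30000000000000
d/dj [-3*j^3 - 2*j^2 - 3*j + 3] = -9*j^2 - 4*j - 3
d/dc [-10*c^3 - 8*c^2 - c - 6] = -30*c^2 - 16*c - 1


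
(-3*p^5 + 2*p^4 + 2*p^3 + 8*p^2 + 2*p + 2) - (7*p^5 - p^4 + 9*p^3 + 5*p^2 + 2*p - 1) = -10*p^5 + 3*p^4 - 7*p^3 + 3*p^2 + 3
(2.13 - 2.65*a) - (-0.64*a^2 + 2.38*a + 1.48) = 0.64*a^2 - 5.03*a + 0.65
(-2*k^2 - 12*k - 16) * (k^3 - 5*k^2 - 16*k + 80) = -2*k^5 - 2*k^4 + 76*k^3 + 112*k^2 - 704*k - 1280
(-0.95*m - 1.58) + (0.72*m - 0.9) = -0.23*m - 2.48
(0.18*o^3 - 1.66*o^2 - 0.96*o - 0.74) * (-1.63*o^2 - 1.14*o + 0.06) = -0.2934*o^5 + 2.5006*o^4 + 3.468*o^3 + 2.201*o^2 + 0.786*o - 0.0444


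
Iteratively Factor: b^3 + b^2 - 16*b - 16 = (b + 1)*(b^2 - 16) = (b + 1)*(b + 4)*(b - 4)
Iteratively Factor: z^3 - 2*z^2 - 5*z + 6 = (z - 3)*(z^2 + z - 2) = (z - 3)*(z + 2)*(z - 1)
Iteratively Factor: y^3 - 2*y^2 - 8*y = (y)*(y^2 - 2*y - 8) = y*(y - 4)*(y + 2)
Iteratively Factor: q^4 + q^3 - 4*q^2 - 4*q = (q + 2)*(q^3 - q^2 - 2*q) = (q + 1)*(q + 2)*(q^2 - 2*q) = (q - 2)*(q + 1)*(q + 2)*(q)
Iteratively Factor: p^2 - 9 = (p - 3)*(p + 3)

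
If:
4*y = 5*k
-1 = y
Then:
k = -4/5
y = -1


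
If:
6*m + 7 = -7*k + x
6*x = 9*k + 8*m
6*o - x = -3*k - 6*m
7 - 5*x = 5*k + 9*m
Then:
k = -854/167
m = 756/167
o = -749/334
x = -273/167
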